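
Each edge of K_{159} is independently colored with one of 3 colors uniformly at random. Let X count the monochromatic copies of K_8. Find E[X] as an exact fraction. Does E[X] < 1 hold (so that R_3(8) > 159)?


E[X] = C(159, 8) · 3^{1 − 28} = 8471208603429 · 3^{−27} = 8471208603429/7625597484987.
As a reduced fraction: E[X] = 941245400381/847288609443 ≈ 1.1108911.
Is E[X] < 1? NO.
Since E[X] ≥ 1, the first-moment bound is inconclusive at n = 159; it does NOT by itself certify R_3(8) > 159.

E[X] = 941245400381/847288609443 ≈ 1.1108911; E[X] ≥ 1; first-moment method inconclusive here.


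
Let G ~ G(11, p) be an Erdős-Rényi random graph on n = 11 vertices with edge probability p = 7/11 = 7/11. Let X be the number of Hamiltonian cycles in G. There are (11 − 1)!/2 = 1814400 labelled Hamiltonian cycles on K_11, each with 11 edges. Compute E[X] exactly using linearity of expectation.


K_11 has (11 − 1)!/2 = 1814400 labelled Hamiltonian cycles.
For each such Hamiltonian cycle H, let X_H = 1 if all 11 edges of H are present in G. Then P[X_H = 1] = p^{11} = (7/11)^{11} = 1977326743/285311670611.
Summing the indicators: E[X] = Σ_H E[X_H] = 1814400 · p^{11} = 1814400 · 1977326743/285311670611 = 3587661642499200/285311670611.
Numerically: E[X] ≈ 1.257e+04.

E[X] = 1814400 · (7/11)^{11} = 3587661642499200/285311670611 ≈ 1.257e+04.


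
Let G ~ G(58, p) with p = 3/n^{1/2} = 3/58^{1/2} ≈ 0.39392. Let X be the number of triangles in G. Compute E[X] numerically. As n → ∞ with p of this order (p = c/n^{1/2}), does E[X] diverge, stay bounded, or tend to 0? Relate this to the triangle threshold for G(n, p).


Number of potential triangles: C(58, 3) = 30856.
Each occurs with probability p³ ≈ (0.39392)³ ≈ 6.1125408e-02.
By linearity: E[X] = C(58, 3)·p³ ≈ 30856 · 6.1125408e-02 ≈ 1886.08560.
Since α = 1/2 < 1, p = c/n^{1/2} ≫ 1/n is above the triangle threshold p ~ 1/n. Asymptotically E[X] ~ (c³/6)·n^{3(1−α)} = (3³/6)·n^{1.5} → ∞; triangles are abundant w.h.p.

E[X] ≈ 1886.08560; in regime p = Θ(1/n^{1/2}) E[X] diverges (above the triangle threshold p ~ 1/n).


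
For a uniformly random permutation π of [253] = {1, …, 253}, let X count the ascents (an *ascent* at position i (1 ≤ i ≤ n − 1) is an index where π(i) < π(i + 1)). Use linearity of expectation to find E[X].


Write X = Σ X_I over i = 1, …, 252, with X_I the indicator of one ascent.
There are 252 indicators.
For each fixed i, the pair (π(i), π(i+1)) is a uniformly random ordered pair of distinct values from {1, …, 253}; by symmetry P[π(i) < π(i+1)] = 1/2.
By linearity: E[X] = 252 · (1/2) = (253 − 1) · (1/2) = 126 ≈ 126.0000.

E[X] = 126 = 126.0000.


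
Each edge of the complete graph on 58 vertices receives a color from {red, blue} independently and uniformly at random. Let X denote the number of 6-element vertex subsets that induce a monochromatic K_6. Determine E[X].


Let X = Σ_S X_S over the C(58, 6) = 40475358 subsets S of size 6, where X_S = 1 if the K_6 on S is monochromatic.
For a fixed S, the K_6 on S has C(6, 2) = 15 edges. P[all 15 edges red] = (1/2)^15, and likewise for blue, so P[monochromatic] = 2·(1/2)^15 = 2^{1 − 15} = 1/16384.
By linearity: E[X] = C(58, 6) · 2^{1 − 15} = 40475358 · 1/16384 = 20237679/8192.
Numerically: E[X] ≈ 2470.41980.

E[X] = C(58,6)·2^(1−C(6,2)) = 20237679/8192 ≈ 2470.41980.


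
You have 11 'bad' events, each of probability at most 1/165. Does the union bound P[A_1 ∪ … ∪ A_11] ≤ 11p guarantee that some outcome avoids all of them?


Union bound: P[∪_{i=1}^{11} A_i] ≤ Σ_i P[A_i] ≤ 11·p = 11·(1/165) = 1/15.
Numerically: 1/15 ≈ 0.067.
Is 1/15 < 1? YES.
Since P[∪ A_i] ≤ 1/15 < 1, the complement has P[∩ A_i^c] ≥ 1 − 1/15 = 14/15 > 0, so some outcome avoids every A_i.

11·p = 1/15 ≈ 0.067; existence CERTIFIED by the union bound.


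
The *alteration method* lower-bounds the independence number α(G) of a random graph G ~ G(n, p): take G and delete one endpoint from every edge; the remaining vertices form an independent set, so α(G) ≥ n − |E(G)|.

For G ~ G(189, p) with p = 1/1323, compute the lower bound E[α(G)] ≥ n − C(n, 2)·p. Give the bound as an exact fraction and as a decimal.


E[|E(G)|] = C(189, 2)·p = 17766 · (1/1323) = 94/7.
E[α(G)] ≥ n − E[|E(G)|] = 189 − 94/7 = 1229/7.
Numerically: ≈ 175.57143.
(This is only a lower bound; the true E[α(G)] may be larger.)

E[α(G)] ≥ 1229/7 ≈ 175.57143.


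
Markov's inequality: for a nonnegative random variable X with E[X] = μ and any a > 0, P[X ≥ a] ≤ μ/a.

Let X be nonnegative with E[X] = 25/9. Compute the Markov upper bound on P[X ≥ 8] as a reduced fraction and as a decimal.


μ = E[X] = 25/9, a = 8.
Markov: P[X ≥ 8] ≤ μ/a = (25/9)/8 = 25/72.
Numerically: ≈ 0.3472.
(Since a = 8 > μ = 2.7778, the bound 25/72 is < 1 and informative.)

P[X ≥ 8] ≤ 25/72 ≈ 0.3472.


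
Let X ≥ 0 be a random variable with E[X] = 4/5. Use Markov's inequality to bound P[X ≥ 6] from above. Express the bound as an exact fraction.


μ = E[X] = 4/5, a = 6.
Markov: P[X ≥ 6] ≤ μ/a = (4/5)/6 = 2/15.
Numerically: ≈ 0.133333.
(Since a = 6 > μ = 0.800000, the bound 2/15 is < 1 and informative.)

P[X ≥ 6] ≤ 2/15 ≈ 0.133333.


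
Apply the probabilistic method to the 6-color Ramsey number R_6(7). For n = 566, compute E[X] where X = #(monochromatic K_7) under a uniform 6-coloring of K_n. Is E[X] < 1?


E[X] = C(566, 7) · 6^{1 − 21} = 3557206237959440 · 6^{−20} = 3557206237959440/3656158440062976.
As a reduced fraction: E[X] = 222325389872465/228509902503936 ≈ 0.9729.
Is E[X] < 1? YES.
Since E[X] < 1, there exists a 6-coloring of K_{566} with no monochromatic K_7; hence R_6(7) > 566.

E[X] = 222325389872465/228509902503936 ≈ 0.9729; E[X] < 1, so R_6(7) > 566.


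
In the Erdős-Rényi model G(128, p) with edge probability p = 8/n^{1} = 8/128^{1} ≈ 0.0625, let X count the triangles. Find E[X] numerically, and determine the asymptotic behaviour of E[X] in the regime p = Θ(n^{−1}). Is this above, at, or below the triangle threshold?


Number of potential triangles: C(128, 3) = 341376.
Each occurs with probability p³ ≈ (0.0625)³ ≈ 2.44141e-04.
By linearity: E[X] = C(128, 3)·p³ ≈ 341376 · 2.44141e-04 ≈ 83.344.
Here α = 1, so p = 8/n is exactly at the triangle threshold p ~ 1/n. Asymptotically E[X] → c³/6 = 8³/6 = 256/3 ≈ 85.333, a bounded constant. In this regime the triangle count is asymptotically Poisson(c³/6).

E[X] ≈ 83.344; in regime p = Θ(1/n^{1}) E[X] stays bounded (at the triangle threshold p ~ 1/n).


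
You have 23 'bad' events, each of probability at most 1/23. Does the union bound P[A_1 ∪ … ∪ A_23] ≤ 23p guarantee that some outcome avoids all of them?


Union bound: P[∪_{i=1}^{23} A_i] ≤ Σ_i P[A_i] ≤ 23·p = 23·(1/23) = 1.
Numerically: 1 ≈ 1.0000.
Is 1 < 1? NO.
Since the bound 1 is ≥ 1, the union bound is uninformative here; it does NOT by itself certify existence.

23·p = 1 ≈ 1.0000; existence NOT certified by the union bound.


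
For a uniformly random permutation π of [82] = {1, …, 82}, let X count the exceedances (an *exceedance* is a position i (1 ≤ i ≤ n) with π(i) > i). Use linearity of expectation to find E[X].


Write X = Σ_{i=1}^{82} X_i, where X_i = 1_{π(i) > i}.
For each fixed i, π(i) is uniform over {1, …, 82} (marginal of a uniform permutation), so P[π(i) > i] = (n − i)/n. Summing: Σ_{i=1}^{82} (n − i)/n = (0 + 1 + … + 81)/82 = 82(82 − 1)/(2·82) = (82 − 1)/2.
Hence E[X] = Σ_{i=1}^{82} (82 − i)/82 = 81/2 ≈ 40.500.

E[X] = 81/2 = 40.500.


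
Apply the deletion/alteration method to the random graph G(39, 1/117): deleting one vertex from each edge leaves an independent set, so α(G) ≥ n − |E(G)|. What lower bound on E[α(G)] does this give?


E[|E(G)|] = C(39, 2)·p = 741 · (1/117) = 19/3.
E[α(G)] ≥ n − E[|E(G)|] = 39 − 19/3 = 98/3.
Numerically: ≈ 32.66667.
(This is only a lower bound; the true E[α(G)] may be larger.)

E[α(G)] ≥ 98/3 ≈ 32.66667.


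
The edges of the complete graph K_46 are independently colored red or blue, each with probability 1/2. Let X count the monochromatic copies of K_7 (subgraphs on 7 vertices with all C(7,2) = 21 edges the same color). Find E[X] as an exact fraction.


Let X = Σ_S X_S over the C(46, 7) = 53524680 subsets S of size 7, where X_S = 1 if the K_7 on S is monochromatic.
For a fixed S, the K_7 on S has C(7, 2) = 21 edges. P[all 21 edges red] = (1/2)^21, and likewise for blue, so P[monochromatic] = 2·(1/2)^21 = 2^{1 − 21} = 1/1048576.
Summing: E[X] = C(46, 7) · 2^{1 − 21} = 53524680 · 1/1048576 = 6690585/131072.
Numerically: E[X] ≈ 51.04511.

E[X] = C(46,7)·2^(1−C(7,2)) = 6690585/131072 ≈ 51.04511.


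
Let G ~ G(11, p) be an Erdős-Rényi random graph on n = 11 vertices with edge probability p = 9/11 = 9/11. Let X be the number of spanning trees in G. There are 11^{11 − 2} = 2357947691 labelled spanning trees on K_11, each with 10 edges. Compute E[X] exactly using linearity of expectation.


K_11 has 11^{11 − 2} = 2357947691 labelled spanning trees.
For each such spanning tree H, let X_H = 1 if all 10 edges of H are present in G. Then P[X_H = 1] = p^{10} = (9/11)^{10} = 3486784401/25937424601.
By linearity of expectation: E[X] = Σ_H E[X_H] = 2357947691 · p^{10} = 2357947691 · 3486784401/25937424601 = 3486784401/11.
Numerically: E[X] ≈ 3.1698e+08.

E[X] = 2357947691 · (9/11)^{10} = 3486784401/11 ≈ 3.1698e+08.


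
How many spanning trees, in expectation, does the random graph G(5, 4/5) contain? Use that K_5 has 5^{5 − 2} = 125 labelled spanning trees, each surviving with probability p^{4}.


K_5 has 5^{5 − 2} = 125 labelled spanning trees.
For each such spanning tree H, let X_H = 1 if all 4 edges of H are present in G. Then P[X_H = 1] = p^{4} = (4/5)^{4} = 256/625.
Summing the indicators: E[X] = Σ_H E[X_H] = 125 · p^{4} = 125 · 256/625 = 256/5.
Numerically: E[X] ≈ 51.2.

E[X] = 125 · (4/5)^{4} = 256/5 ≈ 51.2.


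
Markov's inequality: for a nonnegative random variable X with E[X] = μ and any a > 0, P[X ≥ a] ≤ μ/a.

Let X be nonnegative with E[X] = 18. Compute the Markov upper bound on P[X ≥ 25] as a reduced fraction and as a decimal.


μ = E[X] = 18, a = 25.
Markov: P[X ≥ 25] ≤ μ/a = (18)/25 = 18/25.
Numerically: ≈ 0.720000.
(Since a = 25 > μ = 18.000000, the bound 18/25 is < 1 and informative.)

P[X ≥ 25] ≤ 18/25 ≈ 0.720000.


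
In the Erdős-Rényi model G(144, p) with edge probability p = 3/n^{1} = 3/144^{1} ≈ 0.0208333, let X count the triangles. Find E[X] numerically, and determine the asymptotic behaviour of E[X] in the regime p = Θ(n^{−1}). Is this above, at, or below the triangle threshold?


Number of potential triangles: C(144, 3) = 487344.
Each occurs with probability p³ ≈ (0.0208333)³ ≈ 9.04224537e-06.
By linearity: E[X] = C(144, 3)·p³ ≈ 487344 · 9.04224537e-06 ≈ 4.406684.
Here α = 1, so p = 3/n is exactly at the triangle threshold p ~ 1/n. Asymptotically E[X] → c³/6 = 3³/6 = 9/2 ≈ 4.500000, a bounded constant. In this regime the triangle count is asymptotically Poisson(c³/6).

E[X] ≈ 4.406684; in regime p = Θ(1/n^{1}) E[X] stays bounded (at the triangle threshold p ~ 1/n).


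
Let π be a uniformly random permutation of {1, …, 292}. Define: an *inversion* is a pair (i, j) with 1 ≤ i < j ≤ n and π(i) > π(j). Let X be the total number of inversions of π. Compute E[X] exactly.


Write X = Σ X_I over the C(292, 2) = 42486 pairs i < j, with X_I the indicator of one inversion.
There are 42486 indicators.
For each fixed pair i < j, the values π(i) and π(j) are two distinct elements of {1, …, 292} in uniformly random order; by symmetry P[π(i) > π(j)] = 1/2.
By linearity: E[X] = 42486 · (1/2) = C(292, 2) · (1/2) = 42486/2 = 21243 ≈ 21243.000.

E[X] = 21243 = 21243.000.


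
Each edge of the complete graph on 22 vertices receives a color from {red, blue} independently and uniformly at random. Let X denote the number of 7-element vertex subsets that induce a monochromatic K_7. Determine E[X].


Let X = Σ_S X_S over the C(22, 7) = 170544 subsets S of size 7, where X_S = 1 if the K_7 on S is monochromatic.
For a fixed S, the K_7 on S has C(7, 2) = 21 edges. P[all 21 edges red] = (1/2)^21, and likewise for blue, so P[monochromatic] = 2·(1/2)^21 = 2^{1 − 21} = 1/1048576.
By linearity of expectation: E[X] = C(22, 7) · 2^{1 − 21} = 170544 · 1/1048576 = 10659/65536.
Numerically: E[X] ≈ 0.163.

E[X] = C(22,7)·2^(1−C(7,2)) = 10659/65536 ≈ 0.163.


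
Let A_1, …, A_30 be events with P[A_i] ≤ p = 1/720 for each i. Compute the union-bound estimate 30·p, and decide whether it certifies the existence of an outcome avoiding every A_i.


Union bound: P[∪_{i=1}^{30} A_i] ≤ Σ_i P[A_i] ≤ 30·p = 30·(1/720) = 1/24.
Numerically: 1/24 ≈ 0.041667.
Is 1/24 < 1? YES.
Since P[∪ A_i] ≤ 1/24 < 1, the complement has P[∩ A_i^c] ≥ 1 − 1/24 = 23/24 > 0, so some outcome avoids every A_i.

30·p = 1/24 ≈ 0.041667; existence CERTIFIED by the union bound.


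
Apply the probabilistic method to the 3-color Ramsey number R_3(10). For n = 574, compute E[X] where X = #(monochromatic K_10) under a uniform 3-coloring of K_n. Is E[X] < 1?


E[X] = C(574, 10) · 3^{1 − 45} = 988824035203816502691 · 3^{−44} = 988824035203816502691/984770902183611232881.
As a reduced fraction: E[X] = 109869337244868500299/109418989131512359209 ≈ 1.00412.
Is E[X] < 1? NO.
Since E[X] ≥ 1, the first-moment bound is inconclusive at n = 574; it does NOT by itself certify R_3(10) > 574.

E[X] = 109869337244868500299/109418989131512359209 ≈ 1.00412; E[X] ≥ 1; first-moment method inconclusive here.


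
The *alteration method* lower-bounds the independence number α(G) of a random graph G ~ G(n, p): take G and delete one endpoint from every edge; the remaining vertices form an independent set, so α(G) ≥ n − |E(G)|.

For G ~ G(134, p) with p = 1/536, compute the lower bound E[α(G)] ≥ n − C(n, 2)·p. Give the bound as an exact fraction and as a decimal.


E[|E(G)|] = C(134, 2)·p = 8911 · (1/536) = 133/8.
E[α(G)] ≥ n − E[|E(G)|] = 134 − 133/8 = 939/8.
Numerically: ≈ 117.375000.
(This is only a lower bound; the true E[α(G)] may be larger.)

E[α(G)] ≥ 939/8 ≈ 117.375000.


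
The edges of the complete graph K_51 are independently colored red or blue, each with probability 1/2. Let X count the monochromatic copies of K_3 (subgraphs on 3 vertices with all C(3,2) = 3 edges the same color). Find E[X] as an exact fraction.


Let X = Σ_S X_S over the C(51, 3) = 20825 subsets S of size 3, where X_S = 1 if the K_3 on S is monochromatic.
For a fixed S, the K_3 on S has C(3, 2) = 3 edges. P[all 3 edges red] = (1/2)^3, and likewise for blue, so P[monochromatic] = 2·(1/2)^3 = 2^{1 − 3} = 1/4.
By linearity of expectation: E[X] = C(51, 3) · 2^{1 − 3} = 20825 · 1/4 = 20825/4.
Numerically: E[X] ≈ 5206.2500.

E[X] = C(51,3)·2^(1−C(3,2)) = 20825/4 ≈ 5206.2500.


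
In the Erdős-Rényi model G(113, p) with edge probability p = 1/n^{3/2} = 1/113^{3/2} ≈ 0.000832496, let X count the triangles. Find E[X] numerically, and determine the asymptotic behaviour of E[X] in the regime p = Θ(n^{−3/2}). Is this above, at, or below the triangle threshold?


Number of potential triangles: C(113, 3) = 234136.
Each occurs with probability p³ ≈ (0.000832496)³ ≈ 5.76961726e-10.
By linearity: E[X] = C(113, 3)·p³ ≈ 234136 · 5.76961726e-10 ≈ 0.000135.
Since α = 3/2 > 1, p = c/n^{3/2} = o(1/n) is below the triangle threshold p ~ 1/n. Asymptotically E[X] ~ (c³/6)·n^{3(1−α)} = (1³/6)·n^{-1.5} → 0, so by Markov's inequality G has no triangles w.h.p.

E[X] ≈ 0.000135; in regime p = Θ(1/n^{3/2}) E[X] tends to 0 (below the triangle threshold p ~ 1/n).


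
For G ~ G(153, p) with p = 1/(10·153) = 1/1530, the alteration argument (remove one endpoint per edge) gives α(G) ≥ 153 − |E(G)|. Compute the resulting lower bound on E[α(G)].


E[|E(G)|] = C(153, 2)·p = 11628 · (1/1530) = 38/5.
E[α(G)] ≥ n − E[|E(G)|] = 153 − 38/5 = 727/5.
Numerically: ≈ 145.400.
(This is only a lower bound; the true E[α(G)] may be larger.)

E[α(G)] ≥ 727/5 ≈ 145.400.


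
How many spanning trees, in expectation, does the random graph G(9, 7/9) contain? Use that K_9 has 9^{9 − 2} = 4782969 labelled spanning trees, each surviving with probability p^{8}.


K_9 has 9^{9 − 2} = 4782969 labelled spanning trees.
For each such spanning tree H, let X_H = 1 if all 8 edges of H are present in G. Then P[X_H = 1] = p^{8} = (7/9)^{8} = 5764801/43046721.
By linearity of expectation: E[X] = Σ_H E[X_H] = 4782969 · p^{8} = 4782969 · 5764801/43046721 = 5764801/9.
Numerically: E[X] ≈ 6.4053e+05.

E[X] = 4782969 · (7/9)^{8} = 5764801/9 ≈ 6.4053e+05.


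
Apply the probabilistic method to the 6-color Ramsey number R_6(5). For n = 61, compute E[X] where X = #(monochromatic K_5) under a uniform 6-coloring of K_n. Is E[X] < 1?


E[X] = C(61, 5) · 6^{1 − 10} = 5949147 · 6^{−9} = 5949147/10077696.
As a reduced fraction: E[X] = 1983049/3359232 ≈ 0.590.
Is E[X] < 1? YES.
Since E[X] < 1, there exists a 6-coloring of K_{61} with no monochromatic K_5; hence R_6(5) > 61.

E[X] = 1983049/3359232 ≈ 0.590; E[X] < 1, so R_6(5) > 61.


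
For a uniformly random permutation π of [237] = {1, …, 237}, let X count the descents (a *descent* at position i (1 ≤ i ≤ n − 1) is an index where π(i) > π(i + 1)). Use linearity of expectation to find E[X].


Write X = Σ X_I over i = 1, …, 236, with X_I the indicator of one descent.
There are 236 indicators.
For each fixed i, the pair (π(i), π(i+1)) is a uniformly random ordered pair of distinct values from {1, …, 237}; by symmetry P[π(i) > π(i+1)] = 1/2.
By linearity: E[X] = 236 · (1/2) = (237 − 1) · (1/2) = 118 ≈ 118.000.

E[X] = 118 = 118.000.


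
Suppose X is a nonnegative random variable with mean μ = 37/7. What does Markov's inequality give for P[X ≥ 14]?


μ = E[X] = 37/7, a = 14.
Markov: P[X ≥ 14] ≤ μ/a = (37/7)/14 = 37/98.
Numerically: ≈ 0.377551.
(Since a = 14 > μ = 5.285714, the bound 37/98 is < 1 and informative.)

P[X ≥ 14] ≤ 37/98 ≈ 0.377551.


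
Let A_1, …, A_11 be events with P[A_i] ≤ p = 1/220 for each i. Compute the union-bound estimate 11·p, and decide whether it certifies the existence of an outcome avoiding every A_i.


Union bound: P[∪_{i=1}^{11} A_i] ≤ Σ_i P[A_i] ≤ 11·p = 11·(1/220) = 1/20.
Numerically: 1/20 ≈ 0.050000.
Is 1/20 < 1? YES.
Since P[∪ A_i] ≤ 1/20 < 1, the complement has P[∩ A_i^c] ≥ 1 − 1/20 = 19/20 > 0, so some outcome avoids every A_i.

11·p = 1/20 ≈ 0.050000; existence CERTIFIED by the union bound.


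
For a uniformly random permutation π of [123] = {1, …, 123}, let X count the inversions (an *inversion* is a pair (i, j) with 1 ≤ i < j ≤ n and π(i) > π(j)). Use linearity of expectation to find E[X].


Write X = Σ X_I over the C(123, 2) = 7503 pairs i < j, with X_I the indicator of one inversion.
There are 7503 indicators.
For each fixed pair i < j, the values π(i) and π(j) are two distinct elements of {1, …, 123} in uniformly random order; by symmetry P[π(i) > π(j)] = 1/2.
By linearity: E[X] = 7503 · (1/2) = C(123, 2) · (1/2) = 7503/2 = 7503/2 ≈ 3751.50000.

E[X] = 7503/2 = 3751.50000.


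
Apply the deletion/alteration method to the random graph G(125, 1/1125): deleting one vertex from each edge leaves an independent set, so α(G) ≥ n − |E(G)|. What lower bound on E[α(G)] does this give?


E[|E(G)|] = C(125, 2)·p = 7750 · (1/1125) = 62/9.
E[α(G)] ≥ n − E[|E(G)|] = 125 − 62/9 = 1063/9.
Numerically: ≈ 118.1111.
(This is only a lower bound; the true E[α(G)] may be larger.)

E[α(G)] ≥ 1063/9 ≈ 118.1111.


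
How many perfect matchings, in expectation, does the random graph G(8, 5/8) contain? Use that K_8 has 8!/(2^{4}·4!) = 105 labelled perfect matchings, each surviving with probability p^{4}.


K_8 has 8!/(2^{4}·4!) = 105 labelled perfect matchings.
For each such perfect matching H, let X_H = 1 if all 4 edges of H are present in G. Then P[X_H = 1] = p^{4} = (5/8)^{4} = 625/4096.
By linearity: E[X] = Σ_H E[X_H] = 105 · p^{4} = 105 · 625/4096 = 65625/4096.
Numerically: E[X] ≈ 16.

E[X] = 105 · (5/8)^{4} = 65625/4096 ≈ 16.


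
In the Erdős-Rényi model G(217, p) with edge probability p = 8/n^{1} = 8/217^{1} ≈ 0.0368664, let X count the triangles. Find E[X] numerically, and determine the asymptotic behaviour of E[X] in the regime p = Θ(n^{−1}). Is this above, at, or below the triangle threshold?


Number of potential triangles: C(217, 3) = 1679580.
Each occurs with probability p³ ≈ (0.0368664)³ ≈ 5.01061183e-05.
By linearity: E[X] = C(217, 3)·p³ ≈ 1679580 · 5.01061183e-05 ≈ 84.157234.
Here α = 1, so p = 8/n is exactly at the triangle threshold p ~ 1/n. Asymptotically E[X] → c³/6 = 8³/6 = 256/3 ≈ 85.333333, a bounded constant. In this regime the triangle count is asymptotically Poisson(c³/6).

E[X] ≈ 84.157234; in regime p = Θ(1/n^{1}) E[X] stays bounded (at the triangle threshold p ~ 1/n).


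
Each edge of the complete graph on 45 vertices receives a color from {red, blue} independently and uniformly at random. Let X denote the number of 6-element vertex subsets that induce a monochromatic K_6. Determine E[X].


Let X = Σ_S X_S over the C(45, 6) = 8145060 subsets S of size 6, where X_S = 1 if the K_6 on S is monochromatic.
For a fixed S, the K_6 on S has C(6, 2) = 15 edges. P[all 15 edges red] = (1/2)^15, and likewise for blue, so P[monochromatic] = 2·(1/2)^15 = 2^{1 − 15} = 1/16384.
By linearity: E[X] = C(45, 6) · 2^{1 − 15} = 8145060 · 1/16384 = 2036265/4096.
Numerically: E[X] ≈ 497.1350.

E[X] = C(45,6)·2^(1−C(6,2)) = 2036265/4096 ≈ 497.1350.


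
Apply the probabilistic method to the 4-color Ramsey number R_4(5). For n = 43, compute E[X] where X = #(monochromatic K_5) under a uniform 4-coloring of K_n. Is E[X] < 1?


E[X] = C(43, 5) · 4^{1 − 10} = 962598 · 4^{−9} = 962598/262144.
As a reduced fraction: E[X] = 481299/131072 ≈ 3.67202.
Is E[X] < 1? NO.
Since E[X] ≥ 1, the first-moment bound is inconclusive at n = 43; it does NOT by itself certify R_4(5) > 43.

E[X] = 481299/131072 ≈ 3.67202; E[X] ≥ 1; first-moment method inconclusive here.


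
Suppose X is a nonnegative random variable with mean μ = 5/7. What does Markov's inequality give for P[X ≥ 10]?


μ = E[X] = 5/7, a = 10.
Markov: P[X ≥ 10] ≤ μ/a = (5/7)/10 = 1/14.
Numerically: ≈ 0.071429.
(Since a = 10 > μ = 0.714286, the bound 1/14 is < 1 and informative.)

P[X ≥ 10] ≤ 1/14 ≈ 0.071429.


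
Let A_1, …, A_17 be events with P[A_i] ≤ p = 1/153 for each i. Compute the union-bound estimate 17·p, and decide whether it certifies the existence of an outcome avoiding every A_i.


Union bound: P[∪_{i=1}^{17} A_i] ≤ Σ_i P[A_i] ≤ 17·p = 17·(1/153) = 1/9.
Numerically: 1/9 ≈ 0.11111.
Is 1/9 < 1? YES.
Since P[∪ A_i] ≤ 1/9 < 1, the complement has P[∩ A_i^c] ≥ 1 − 1/9 = 8/9 > 0, so some outcome avoids every A_i.

17·p = 1/9 ≈ 0.11111; existence CERTIFIED by the union bound.


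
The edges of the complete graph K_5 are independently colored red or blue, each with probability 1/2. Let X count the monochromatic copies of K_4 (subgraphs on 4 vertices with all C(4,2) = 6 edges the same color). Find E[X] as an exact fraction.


Let X = Σ_S X_S over the C(5, 4) = 5 subsets S of size 4, where X_S = 1 if the K_4 on S is monochromatic.
For a fixed S, the K_4 on S has C(4, 2) = 6 edges. P[all 6 edges red] = (1/2)^6, and likewise for blue, so P[monochromatic] = 2·(1/2)^6 = 2^{1 − 6} = 1/32.
By linearity: E[X] = C(5, 4) · 2^{1 − 6} = 5 · 1/32 = 5/32.
Numerically: E[X] ≈ 0.156250.

E[X] = C(5,4)·2^(1−C(4,2)) = 5/32 ≈ 0.156250.


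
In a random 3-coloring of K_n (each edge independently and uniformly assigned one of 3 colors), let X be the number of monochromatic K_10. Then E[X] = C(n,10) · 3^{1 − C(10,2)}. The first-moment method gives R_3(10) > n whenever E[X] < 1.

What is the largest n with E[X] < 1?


We need C(n, 10) · 3^{1 − 45} < 1, i.e. C(n, 10) < 3^{45 − 1} = 984770902183611232881.
Check values of n near the boundary:
  n = 570: C(570, 10) = 921524823451961408691; 921524823451961408691 < 984770902183611232881? YES
  n = 571: C(571, 10) = 937951290893172842001; 937951290893172842001 < 984770902183611232881? YES
  n = 572: C(572, 10) = 954640815642161682606; 954640815642161682606 < 984770902183611232881? YES
  n = 573: C(573, 10) = 971597135635805762226; 971597135635805762226 < 984770902183611232881? YES
  n = 574: C(574, 10) = 988824035203816502691; 988824035203816502691 < 984770902183611232881? NO
  n = 575: C(575, 10) = 1006325345561406175305; 1006325345561406175305 < 984770902183611232881? NO
The largest n with C(n, 10) < 984770902183611232881 is n = 573 (where E[X] = 35985079097622435638/36472996377170786403 ≈ 0.986623). Hence R_3(10) > 573, i.e. R_3(10) ≥ 574.

Largest n = 573; hence R_3(10) > 573.


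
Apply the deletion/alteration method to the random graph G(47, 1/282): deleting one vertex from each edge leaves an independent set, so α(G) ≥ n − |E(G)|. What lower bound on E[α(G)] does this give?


E[|E(G)|] = C(47, 2)·p = 1081 · (1/282) = 23/6.
E[α(G)] ≥ n − E[|E(G)|] = 47 − 23/6 = 259/6.
Numerically: ≈ 43.166667.
(This is only a lower bound; the true E[α(G)] may be larger.)

E[α(G)] ≥ 259/6 ≈ 43.166667.


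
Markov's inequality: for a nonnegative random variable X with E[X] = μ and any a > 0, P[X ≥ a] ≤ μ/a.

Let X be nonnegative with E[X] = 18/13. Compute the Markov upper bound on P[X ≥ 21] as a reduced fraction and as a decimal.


μ = E[X] = 18/13, a = 21.
Markov: P[X ≥ 21] ≤ μ/a = (18/13)/21 = 6/91.
Numerically: ≈ 0.065934.
(Since a = 21 > μ = 1.384615, the bound 6/91 is < 1 and informative.)

P[X ≥ 21] ≤ 6/91 ≈ 0.065934.


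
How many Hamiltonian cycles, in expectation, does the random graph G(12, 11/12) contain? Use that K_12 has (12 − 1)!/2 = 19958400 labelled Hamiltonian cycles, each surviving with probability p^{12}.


K_12 has (12 − 1)!/2 = 19958400 labelled Hamiltonian cycles.
For each such Hamiltonian cycle H, let X_H = 1 if all 12 edges of H are present in G. Then P[X_H = 1] = p^{12} = (11/12)^{12} = 3138428376721/8916100448256.
Summing the indicators: E[X] = Σ_H E[X_H] = 19958400 · p^{12} = 19958400 · 3138428376721/8916100448256 = 6041474625187925/859963392.
Numerically: E[X] ≈ 7.025e+06.

E[X] = 19958400 · (11/12)^{12} = 6041474625187925/859963392 ≈ 7.025e+06.


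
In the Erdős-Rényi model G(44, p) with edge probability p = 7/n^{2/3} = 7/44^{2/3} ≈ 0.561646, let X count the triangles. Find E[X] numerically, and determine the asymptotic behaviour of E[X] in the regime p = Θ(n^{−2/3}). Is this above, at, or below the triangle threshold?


Number of potential triangles: C(44, 3) = 13244.
Each occurs with probability p³ ≈ (0.561646)³ ≈ 1.77169421e-01.
By linearity: E[X] = C(44, 3)·p³ ≈ 13244 · 1.77169421e-01 ≈ 2346.431818.
Since α = 2/3 < 1, p = c/n^{2/3} ≫ 1/n is above the triangle threshold p ~ 1/n. Asymptotically E[X] ~ (c³/6)·n^{3(1−α)} = (7³/6)·n^{1} → ∞; triangles are abundant w.h.p.

E[X] ≈ 2346.431818; in regime p = Θ(1/n^{2/3}) E[X] diverges (above the triangle threshold p ~ 1/n).


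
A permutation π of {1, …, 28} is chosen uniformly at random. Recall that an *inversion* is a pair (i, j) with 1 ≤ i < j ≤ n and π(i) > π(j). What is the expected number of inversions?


Write X = Σ X_I over the C(28, 2) = 378 pairs i < j, with X_I the indicator of one inversion.
There are 378 indicators.
For each fixed pair i < j, the values π(i) and π(j) are two distinct elements of {1, …, 28} in uniformly random order; by symmetry P[π(i) > π(j)] = 1/2.
By linearity: E[X] = 378 · (1/2) = C(28, 2) · (1/2) = 378/2 = 189 ≈ 189.00000.

E[X] = 189 = 189.00000.


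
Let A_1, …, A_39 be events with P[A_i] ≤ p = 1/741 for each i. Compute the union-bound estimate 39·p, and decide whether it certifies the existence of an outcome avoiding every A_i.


Union bound: P[∪_{i=1}^{39} A_i] ≤ Σ_i P[A_i] ≤ 39·p = 39·(1/741) = 1/19.
Numerically: 1/19 ≈ 0.0526.
Is 1/19 < 1? YES.
Since P[∪ A_i] ≤ 1/19 < 1, the complement has P[∩ A_i^c] ≥ 1 − 1/19 = 18/19 > 0, so some outcome avoids every A_i.

39·p = 1/19 ≈ 0.0526; existence CERTIFIED by the union bound.


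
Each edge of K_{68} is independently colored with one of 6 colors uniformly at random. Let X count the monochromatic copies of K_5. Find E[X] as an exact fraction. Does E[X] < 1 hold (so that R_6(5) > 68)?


E[X] = C(68, 5) · 6^{1 − 10} = 10424128 · 6^{−9} = 10424128/10077696.
As a reduced fraction: E[X] = 162877/157464 ≈ 1.03438.
Is E[X] < 1? NO.
Since E[X] ≥ 1, the first-moment bound is inconclusive at n = 68; it does NOT by itself certify R_6(5) > 68.

E[X] = 162877/157464 ≈ 1.03438; E[X] ≥ 1; first-moment method inconclusive here.


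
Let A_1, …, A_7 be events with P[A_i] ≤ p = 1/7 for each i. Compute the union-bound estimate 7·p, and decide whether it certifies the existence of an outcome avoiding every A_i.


Union bound: P[∪_{i=1}^{7} A_i] ≤ Σ_i P[A_i] ≤ 7·p = 7·(1/7) = 1.
Numerically: 1 ≈ 1.000000.
Is 1 < 1? NO.
Since the bound 1 is ≥ 1, the union bound is uninformative here; it does NOT by itself certify existence.

7·p = 1 ≈ 1.000000; existence NOT certified by the union bound.


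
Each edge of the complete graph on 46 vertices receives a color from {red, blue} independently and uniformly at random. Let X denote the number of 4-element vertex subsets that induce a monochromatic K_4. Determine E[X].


Let X = Σ_S X_S over the C(46, 4) = 163185 subsets S of size 4, where X_S = 1 if the K_4 on S is monochromatic.
For a fixed S, the K_4 on S has C(4, 2) = 6 edges. P[all 6 edges red] = (1/2)^6, and likewise for blue, so P[monochromatic] = 2·(1/2)^6 = 2^{1 − 6} = 1/32.
By linearity: E[X] = C(46, 4) · 2^{1 − 6} = 163185 · 1/32 = 163185/32.
Numerically: E[X] ≈ 5099.53125.

E[X] = C(46,4)·2^(1−C(4,2)) = 163185/32 ≈ 5099.53125.


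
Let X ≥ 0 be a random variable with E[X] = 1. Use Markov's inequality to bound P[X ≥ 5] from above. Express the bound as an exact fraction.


μ = E[X] = 1, a = 5.
Markov: P[X ≥ 5] ≤ μ/a = (1)/5 = 1/5.
Numerically: ≈ 0.2000.
(Since a = 5 > μ = 1.0000, the bound 1/5 is < 1 and informative.)

P[X ≥ 5] ≤ 1/5 ≈ 0.2000.


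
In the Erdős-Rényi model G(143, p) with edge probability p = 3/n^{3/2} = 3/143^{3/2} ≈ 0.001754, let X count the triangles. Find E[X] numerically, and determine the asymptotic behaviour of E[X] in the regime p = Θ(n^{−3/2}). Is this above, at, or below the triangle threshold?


Number of potential triangles: C(143, 3) = 477191.
Each occurs with probability p³ ≈ (0.001754)³ ≈ 5.399476e-09.
By linearity: E[X] = C(143, 3)·p³ ≈ 477191 · 5.399476e-09 ≈ 0.0026.
Since α = 3/2 > 1, p = c/n^{3/2} = o(1/n) is below the triangle threshold p ~ 1/n. Asymptotically E[X] ~ (c³/6)·n^{3(1−α)} = (3³/6)·n^{-1.5} → 0, so by Markov's inequality G has no triangles w.h.p.

E[X] ≈ 0.0026; in regime p = Θ(1/n^{3/2}) E[X] tends to 0 (below the triangle threshold p ~ 1/n).


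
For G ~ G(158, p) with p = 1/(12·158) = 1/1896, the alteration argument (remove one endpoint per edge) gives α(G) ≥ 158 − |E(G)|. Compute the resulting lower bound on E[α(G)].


E[|E(G)|] = C(158, 2)·p = 12403 · (1/1896) = 157/24.
E[α(G)] ≥ n − E[|E(G)|] = 158 − 157/24 = 3635/24.
Numerically: ≈ 151.458.
(This is only a lower bound; the true E[α(G)] may be larger.)

E[α(G)] ≥ 3635/24 ≈ 151.458.


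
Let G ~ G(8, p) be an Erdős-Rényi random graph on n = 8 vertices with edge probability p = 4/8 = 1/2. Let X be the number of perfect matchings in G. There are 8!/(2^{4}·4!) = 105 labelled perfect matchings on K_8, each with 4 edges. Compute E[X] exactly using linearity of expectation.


K_8 has 8!/(2^{4}·4!) = 105 labelled perfect matchings.
For each such perfect matching H, let X_H = 1 if all 4 edges of H are present in G. Then P[X_H = 1] = p^{4} = (1/2)^{4} = 1/16.
Summing the indicators: E[X] = Σ_H E[X_H] = 105 · p^{4} = 105 · 1/16 = 105/16.
Numerically: E[X] ≈ 6.56.

E[X] = 105 · (1/2)^{4} = 105/16 ≈ 6.56.


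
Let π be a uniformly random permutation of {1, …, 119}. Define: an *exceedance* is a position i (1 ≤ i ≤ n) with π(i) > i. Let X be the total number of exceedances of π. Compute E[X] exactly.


Write X = Σ_{i=1}^{119} X_i, where X_i = 1_{π(i) > i}.
For each fixed i, π(i) is uniform over {1, …, 119} (marginal of a uniform permutation), so P[π(i) > i] = (n − i)/n. Summing: Σ_{i=1}^{119} (n − i)/n = (0 + 1 + … + 118)/119 = 119(119 − 1)/(2·119) = (119 − 1)/2.
Hence E[X] = Σ_{i=1}^{119} (119 − i)/119 = 59 ≈ 59.000000.

E[X] = 59 = 59.000000.


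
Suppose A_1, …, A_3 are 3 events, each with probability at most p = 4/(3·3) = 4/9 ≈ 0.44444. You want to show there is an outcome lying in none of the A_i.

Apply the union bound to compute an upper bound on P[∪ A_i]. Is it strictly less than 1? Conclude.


Union bound: P[∪_{i=1}^{3} A_i] ≤ Σ_i P[A_i] ≤ 3·p = 3·(4/9) = 4/3.
Numerically: 4/3 ≈ 1.33333.
Is 4/3 < 1? NO.
Since the bound 4/3 is ≥ 1, the union bound is uninformative here; it does NOT by itself certify existence.

3·p = 4/3 ≈ 1.33333; existence NOT certified by the union bound.


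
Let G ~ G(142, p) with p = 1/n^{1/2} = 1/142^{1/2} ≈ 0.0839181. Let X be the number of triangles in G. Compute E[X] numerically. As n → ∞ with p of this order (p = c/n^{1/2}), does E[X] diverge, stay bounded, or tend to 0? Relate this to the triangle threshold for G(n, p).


Number of potential triangles: C(142, 3) = 467180.
Each occurs with probability p³ ≈ (0.0839181)³ ≈ 5.90972788e-04.
By linearity: E[X] = C(142, 3)·p³ ≈ 467180 · 5.90972788e-04 ≈ 276.090667.
Since α = 1/2 < 1, p = c/n^{1/2} ≫ 1/n is above the triangle threshold p ~ 1/n. Asymptotically E[X] ~ (c³/6)·n^{3(1−α)} = (1³/6)·n^{1.5} → ∞; triangles are abundant w.h.p.

E[X] ≈ 276.090667; in regime p = Θ(1/n^{1/2}) E[X] diverges (above the triangle threshold p ~ 1/n).


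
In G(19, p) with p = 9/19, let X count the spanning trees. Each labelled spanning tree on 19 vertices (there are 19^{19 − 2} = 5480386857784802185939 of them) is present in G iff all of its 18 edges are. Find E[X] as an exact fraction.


K_19 has 19^{19 − 2} = 5480386857784802185939 labelled spanning trees.
For each such spanning tree H, let X_H = 1 if all 18 edges of H are present in G. Then P[X_H = 1] = p^{18} = (9/19)^{18} = 150094635296999121/104127350297911241532841.
By linearity: E[X] = Σ_H E[X_H] = 5480386857784802185939 · p^{18} = 5480386857784802185939 · 150094635296999121/104127350297911241532841 = 150094635296999121/19.
Numerically: E[X] ≈ 7.8997e+15.

E[X] = 5480386857784802185939 · (9/19)^{18} = 150094635296999121/19 ≈ 7.8997e+15.


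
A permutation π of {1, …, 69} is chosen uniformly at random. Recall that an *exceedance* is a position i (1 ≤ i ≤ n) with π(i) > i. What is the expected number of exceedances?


Write X = Σ_{i=1}^{69} X_i, where X_i = 1_{π(i) > i}.
For each fixed i, π(i) is uniform over {1, …, 69} (marginal of a uniform permutation), so P[π(i) > i] = (n − i)/n. Summing: Σ_{i=1}^{69} (n − i)/n = (0 + 1 + … + 68)/69 = 69(69 − 1)/(2·69) = (69 − 1)/2.
Hence E[X] = Σ_{i=1}^{69} (69 − i)/69 = 34 ≈ 34.0000.

E[X] = 34 = 34.0000.


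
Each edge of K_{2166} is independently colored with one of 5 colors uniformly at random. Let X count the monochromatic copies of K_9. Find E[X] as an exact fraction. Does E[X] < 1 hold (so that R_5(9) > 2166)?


E[X] = C(2166, 9) · 5^{1 − 36} = 2844037944203015677277940 · 5^{−35} = 2844037944203015677277940/2910383045673370361328125.
As a reduced fraction: E[X] = 568807588840603135455588/582076609134674072265625 ≈ 0.97720.
Is E[X] < 1? YES.
Since E[X] < 1, there exists a 5-coloring of K_{2166} with no monochromatic K_9; hence R_5(9) > 2166.

E[X] = 568807588840603135455588/582076609134674072265625 ≈ 0.97720; E[X] < 1, so R_5(9) > 2166.


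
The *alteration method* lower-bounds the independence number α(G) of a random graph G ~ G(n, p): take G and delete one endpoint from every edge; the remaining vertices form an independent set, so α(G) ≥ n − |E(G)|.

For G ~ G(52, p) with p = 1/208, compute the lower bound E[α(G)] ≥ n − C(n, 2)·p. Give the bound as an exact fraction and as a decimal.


E[|E(G)|] = C(52, 2)·p = 1326 · (1/208) = 51/8.
E[α(G)] ≥ n − E[|E(G)|] = 52 − 51/8 = 365/8.
Numerically: ≈ 45.625000.
(This is only a lower bound; the true E[α(G)] may be larger.)

E[α(G)] ≥ 365/8 ≈ 45.625000.


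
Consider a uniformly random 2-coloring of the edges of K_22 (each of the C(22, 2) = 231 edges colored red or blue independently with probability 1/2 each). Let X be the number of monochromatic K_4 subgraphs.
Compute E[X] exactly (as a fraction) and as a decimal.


Let X = Σ_S X_S over the C(22, 4) = 7315 subsets S of size 4, where X_S = 1 if the K_4 on S is monochromatic.
For a fixed S, the K_4 on S has C(4, 2) = 6 edges. P[all 6 edges red] = (1/2)^6, and likewise for blue, so P[monochromatic] = 2·(1/2)^6 = 2^{1 − 6} = 1/32.
By linearity: E[X] = C(22, 4) · 2^{1 − 6} = 7315 · 1/32 = 7315/32.
Numerically: E[X] ≈ 228.5938.

E[X] = C(22,4)·2^(1−C(4,2)) = 7315/32 ≈ 228.5938.


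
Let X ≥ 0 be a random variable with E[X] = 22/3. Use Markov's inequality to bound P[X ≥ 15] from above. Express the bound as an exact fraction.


μ = E[X] = 22/3, a = 15.
Markov: P[X ≥ 15] ≤ μ/a = (22/3)/15 = 22/45.
Numerically: ≈ 0.48889.
(Since a = 15 > μ = 7.33333, the bound 22/45 is < 1 and informative.)

P[X ≥ 15] ≤ 22/45 ≈ 0.48889.


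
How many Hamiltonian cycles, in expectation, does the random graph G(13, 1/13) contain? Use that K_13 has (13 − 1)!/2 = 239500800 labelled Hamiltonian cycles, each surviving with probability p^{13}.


K_13 has (13 − 1)!/2 = 239500800 labelled Hamiltonian cycles.
For each such Hamiltonian cycle H, let X_H = 1 if all 13 edges of H are present in G. Then P[X_H = 1] = p^{13} = (1/13)^{13} = 1/302875106592253.
By linearity of expectation: E[X] = Σ_H E[X_H] = 239500800 · p^{13} = 239500800 · 1/302875106592253 = 239500800/302875106592253.
Numerically: E[X] ≈ 7.90758e-07.

E[X] = 239500800 · (1/13)^{13} = 239500800/302875106592253 ≈ 7.90758e-07.


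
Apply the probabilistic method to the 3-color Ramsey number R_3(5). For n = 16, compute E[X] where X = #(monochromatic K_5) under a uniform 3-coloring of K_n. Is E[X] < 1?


E[X] = C(16, 5) · 3^{1 − 10} = 4368 · 3^{−9} = 4368/19683.
As a reduced fraction: E[X] = 1456/6561 ≈ 0.221917.
Is E[X] < 1? YES.
Since E[X] < 1, there exists a 3-coloring of K_{16} with no monochromatic K_5; hence R_3(5) > 16.

E[X] = 1456/6561 ≈ 0.221917; E[X] < 1, so R_3(5) > 16.


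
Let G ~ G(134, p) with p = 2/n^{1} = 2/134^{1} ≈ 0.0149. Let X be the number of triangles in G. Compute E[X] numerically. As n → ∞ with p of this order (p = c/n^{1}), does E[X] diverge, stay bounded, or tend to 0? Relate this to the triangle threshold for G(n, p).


Number of potential triangles: C(134, 3) = 392084.
Each occurs with probability p³ ≈ (0.0149)³ ≈ 3.32488e-06.
By linearity: E[X] = C(134, 3)·p³ ≈ 392084 · 3.32488e-06 ≈ 1.304.
Here α = 1, so p = 2/n is exactly at the triangle threshold p ~ 1/n. Asymptotically E[X] → c³/6 = 2³/6 = 4/3 ≈ 1.333, a bounded constant. In this regime the triangle count is asymptotically Poisson(c³/6).

E[X] ≈ 1.304; in regime p = Θ(1/n^{1}) E[X] stays bounded (at the triangle threshold p ~ 1/n).


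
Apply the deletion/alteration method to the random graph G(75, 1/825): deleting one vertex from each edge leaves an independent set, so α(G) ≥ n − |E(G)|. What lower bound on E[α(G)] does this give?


E[|E(G)|] = C(75, 2)·p = 2775 · (1/825) = 37/11.
E[α(G)] ≥ n − E[|E(G)|] = 75 − 37/11 = 788/11.
Numerically: ≈ 71.6364.
(This is only a lower bound; the true E[α(G)] may be larger.)

E[α(G)] ≥ 788/11 ≈ 71.6364.
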